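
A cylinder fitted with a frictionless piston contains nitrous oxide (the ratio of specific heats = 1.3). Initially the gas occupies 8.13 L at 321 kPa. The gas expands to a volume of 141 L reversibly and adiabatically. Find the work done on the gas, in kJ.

P₂ = P₁(V₁/V₂)^γ = 321×(8.13/141)^(1.3) = 7.864 kPa.
For a reversible adiabat, W_by_gas = (P₁V₁ − P₂V₂)/(γ−1).
W_by = (321000×0.00813 − 7864×0.141) / (0.3) = 5003 J.
W_on_gas = −W_by = -5003 J.

W ≈ -5.00 kJ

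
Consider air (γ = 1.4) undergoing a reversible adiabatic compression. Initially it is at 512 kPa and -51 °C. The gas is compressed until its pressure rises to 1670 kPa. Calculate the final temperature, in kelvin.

T₂ ≈ 311 K

Adiabatic: T₂/T₁ = (P₂/P₁)^((γ−1)/γ).
T₁ = -51 °C = 222.1 K.
T₂ = 222.1 × (1670/512)^(0.286) = 311.4 K.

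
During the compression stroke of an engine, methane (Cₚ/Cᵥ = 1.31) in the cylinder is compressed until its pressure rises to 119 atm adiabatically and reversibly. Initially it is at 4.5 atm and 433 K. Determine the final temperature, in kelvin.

T₂ ≈ 940 K

Adiabatic: T₂/T₁ = (P₂/P₁)^((γ−1)/γ).
T₂ = 433 × (119/4.5)^(0.237) = 939.9 K.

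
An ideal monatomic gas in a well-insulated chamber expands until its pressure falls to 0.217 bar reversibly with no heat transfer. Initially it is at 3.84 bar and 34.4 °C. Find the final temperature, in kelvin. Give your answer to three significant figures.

T₂ ≈ 97.4 K

Along an adiabat T P^((1−γ)/γ) is constant, so T₂ = T₁ (P₂/P₁)^((γ−1)/γ).
For a monatomic ideal gas γ = 5/3, so (γ−1)/γ = 2/5.
T₁ = 34.4 °C = 307.5 K.
T₂ = 307.5 × (0.217/3.84)^(2/5) = 97.45 K.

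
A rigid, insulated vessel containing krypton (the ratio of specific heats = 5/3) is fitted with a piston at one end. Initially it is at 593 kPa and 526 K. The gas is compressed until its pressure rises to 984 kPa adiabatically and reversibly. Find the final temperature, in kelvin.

T₂ ≈ 644 K

Adiabatic: T₂/T₁ = (P₂/P₁)^((γ−1)/γ).
T₂ = 526 × (984/593)^(2/5) = 644.1 K.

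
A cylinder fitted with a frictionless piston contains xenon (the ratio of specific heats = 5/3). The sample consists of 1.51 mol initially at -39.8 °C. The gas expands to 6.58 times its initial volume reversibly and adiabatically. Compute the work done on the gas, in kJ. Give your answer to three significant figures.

W ≈ -3.14 kJ

For a reversible adiabat TV^(γ−1) is constant, so T₂ = T₁ (V₁/V₂)^(γ−1).
T₁ = -39.8 °C = 233.3 K.
T₂ = 233.3 × (1/6.58)^(2/3) = 66.45 K.
Q = 0, so ΔU = W_on_gas = nCᵥΔT with Cᵥ = R/(γ−1) = 12.47 J/(mol·K).
ΔU = 1.51 × 12.47 × (66.45 − 233.3) = -3143 J.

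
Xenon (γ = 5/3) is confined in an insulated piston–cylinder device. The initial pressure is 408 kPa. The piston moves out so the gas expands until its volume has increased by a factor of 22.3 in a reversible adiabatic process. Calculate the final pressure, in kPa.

Adiabatic: P₁V₁^γ = P₂V₂^γ ⇒ P₂ = P₁ (V₁/V₂)^γ.
P₂ = 408 × (1/22.3)^(5/3) = 2.309 kPa.

P₂ ≈ 2.31 kPa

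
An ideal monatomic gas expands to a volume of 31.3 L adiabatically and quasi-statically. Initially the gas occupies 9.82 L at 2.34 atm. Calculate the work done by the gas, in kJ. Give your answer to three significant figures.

γ = 5/3 for a monatomic ideal gas.
P₂ = P₁(V₁/V₂)^γ = 2.34×(9.82/31.3)^(5/3) = 0.339 atm.
For a reversible adiabat, W_by_gas = (P₁V₁ − P₂V₂)/(γ−1).
W_by = (237100×0.00982 − 34350×0.0313) / (2/3) = 1880 J.

W ≈ 1.88 kJ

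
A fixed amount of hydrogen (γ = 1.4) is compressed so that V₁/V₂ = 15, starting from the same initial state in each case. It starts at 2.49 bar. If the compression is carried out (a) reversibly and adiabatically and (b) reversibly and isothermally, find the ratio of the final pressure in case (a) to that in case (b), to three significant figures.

P_adiabatic / P_isothermal ≈ 2.95

Isothermal: P_b = P₁(V₁/V₂) = 2.49×15.
Adiabatic: P_a = P₁(V₁/V₂)^γ = 2.49×15^(1.4).
P_a/P_b = (V₁/V₂)^(γ−1) = 15^(0.4) = 2.954.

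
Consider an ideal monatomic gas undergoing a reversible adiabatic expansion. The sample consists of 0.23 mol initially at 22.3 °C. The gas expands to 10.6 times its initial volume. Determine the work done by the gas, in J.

W ≈ 672 J

Adiabatic: T₁V₁^(γ−1) = T₂V₂^(γ−1) ⇒ T₂ = T₁ (V₁/V₂)^(γ−1).
γ = 5/3 for a monatomic ideal gas, so γ−1 = 2/3.
T₁ = 22.3 °C = 295.4 K.
T₂ = 295.4 × (1/10.6)^(2/3) = 61.23 K.
Q = 0, so ΔU = W_on_gas = nCᵥΔT with Cᵥ = R/(γ−1) = 12.47 J/(mol·K).
ΔU = 0.23 × 12.47 × (61.23 − 295.4) = -671.8 J.
Work done by the gas = −ΔU = 671.8 J.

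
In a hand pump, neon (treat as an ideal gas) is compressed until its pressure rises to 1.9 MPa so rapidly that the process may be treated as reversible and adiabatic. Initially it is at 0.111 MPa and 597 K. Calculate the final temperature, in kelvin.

T₂ ≈ 1860 K

Along an adiabat T P^((1−γ)/γ) is constant, so T₂ = T₁ (P₂/P₁)^((γ−1)/γ).
For a monatomic ideal gas γ = 5/3, so (γ−1)/γ = 2/5.
T₂ = 597 × (1.9/0.111)^(2/5) = 1859 K.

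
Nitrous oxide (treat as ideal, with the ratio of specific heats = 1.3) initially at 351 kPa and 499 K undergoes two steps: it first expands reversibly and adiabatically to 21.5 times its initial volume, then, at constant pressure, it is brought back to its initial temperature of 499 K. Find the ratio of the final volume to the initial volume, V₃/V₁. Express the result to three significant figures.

V₃/V₁ ≈ 54.0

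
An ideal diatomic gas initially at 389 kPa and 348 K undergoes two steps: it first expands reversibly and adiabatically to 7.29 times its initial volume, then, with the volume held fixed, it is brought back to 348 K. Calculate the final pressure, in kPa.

For a diatomic ideal gas γ = 7/5.
Adiabatic step (PV^γ = const): P₂ = 389×(1/7.29)^(7/5) = 24.11 kPa; T₂ = 348×(1/7.29)^(2/5) = 157.2 K.
Isochoric: P₃ = P₂(T₃/T₂) = 24.11 × (348/157.2) = 53.36 kPa.

P₃ ≈ 53.4 kPa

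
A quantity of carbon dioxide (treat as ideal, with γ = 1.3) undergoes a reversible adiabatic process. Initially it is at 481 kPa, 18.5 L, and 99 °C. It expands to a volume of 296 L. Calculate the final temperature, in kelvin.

Adiabatic: T₁V₁^(γ−1) = T₂V₂^(γ−1) ⇒ T₂ = T₁ (V₁/V₂)^(γ−1).
T₁ = 99 °C = 372.1 K.
T₂ = 372.1 × (18.5/296)^(0.3) = 162 K.

T₂ ≈ 162 K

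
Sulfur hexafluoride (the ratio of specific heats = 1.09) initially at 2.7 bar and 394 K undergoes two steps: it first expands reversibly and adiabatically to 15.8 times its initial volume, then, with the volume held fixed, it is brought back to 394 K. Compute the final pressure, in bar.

P₃ ≈ 0.171 bar

Adiabatic step (PV^γ = const): P₂ = 2.7×(1/15.8)^(1.09) = 0.1333 bar; T₂ = 394×(1/15.8)^(0.09) = 307.3 K.
Isochoric: P₃ = P₂(T₃/T₂) = 0.1333 × (394/307.3) = 0.1709 bar.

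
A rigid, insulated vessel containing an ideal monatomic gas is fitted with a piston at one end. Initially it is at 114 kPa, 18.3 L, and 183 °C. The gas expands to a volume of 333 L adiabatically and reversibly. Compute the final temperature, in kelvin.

T₂ ≈ 65.9 K

For a reversible adiabat TV^(γ−1) is constant, so T₂ = T₁ (V₁/V₂)^(γ−1).
γ = 5/3 for a monatomic ideal gas.
T₁ = 183 °C = 456.1 K.
T₂ = 456.1 × (18.3/333)^(2/3) = 65.93 K.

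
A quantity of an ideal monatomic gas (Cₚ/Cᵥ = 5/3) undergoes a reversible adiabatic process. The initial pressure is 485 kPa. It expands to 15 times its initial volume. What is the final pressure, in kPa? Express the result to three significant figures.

Adiabatic: P₁V₁^γ = P₂V₂^γ ⇒ P₂ = P₁ (V₁/V₂)^γ.
P₂ = 485 × (1/15)^(5/3) = 5.316 kPa.

P₂ ≈ 5.32 kPa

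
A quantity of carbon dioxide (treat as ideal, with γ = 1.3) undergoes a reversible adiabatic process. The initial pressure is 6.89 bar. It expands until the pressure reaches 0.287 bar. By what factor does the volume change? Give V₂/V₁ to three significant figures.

From PV^γ = const, V₂/V₁ = (P₁/P₂)^(1/γ).
V₂/V₁ = (6.89/0.287)^(0.769) = 11.53.

V₂/V₁ ≈ 11.5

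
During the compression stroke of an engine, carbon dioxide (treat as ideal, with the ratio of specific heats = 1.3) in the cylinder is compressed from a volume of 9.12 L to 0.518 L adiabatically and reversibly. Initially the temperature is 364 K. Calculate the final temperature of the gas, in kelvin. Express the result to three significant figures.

For a reversible adiabat TV^(γ−1) is constant, so T₂ = T₁ (V₁/V₂)^(γ−1).
T₂ = 364 × (9.12/0.518)^(0.3) = 860.6 K.

T₂ ≈ 861 K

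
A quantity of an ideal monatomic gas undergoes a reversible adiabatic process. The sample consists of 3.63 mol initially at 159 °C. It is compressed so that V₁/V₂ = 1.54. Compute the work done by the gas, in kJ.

W ≈ -6.53 kJ

Adiabatic: T₁V₁^(γ−1) = T₂V₂^(γ−1) ⇒ T₂ = T₁ (V₁/V₂)^(γ−1).
γ = 5/3 for a monatomic ideal gas, so γ−1 = 2/3.
T₁ = 159 °C = 432.1 K.
T₂ = 432.1 × 1.54^(2/3) = 576.3 K.
Q = 0, so ΔU = W_on_gas = nCᵥΔT with Cᵥ = R/(γ−1) = 12.47 J/(mol·K).
ΔU = 3.63 × 12.47 × (576.3 − 432.1) = 6526 J.
Work done by the gas = −ΔU = -6526 J.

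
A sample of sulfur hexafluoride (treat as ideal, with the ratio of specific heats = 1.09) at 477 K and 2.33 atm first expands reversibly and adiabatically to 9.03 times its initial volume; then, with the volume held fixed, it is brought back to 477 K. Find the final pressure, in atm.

P₃ ≈ 0.258 atm

Adiabatic step (PV^γ = const): P₂ = 2.33×(1/9.03)^(1.09) = 0.2117 atm; T₂ = 477×(1/9.03)^(0.09) = 391.3 K.
Isochoric: P₃ = P₂(T₃/T₂) = 0.2117 × (477/391.3) = 0.258 atm.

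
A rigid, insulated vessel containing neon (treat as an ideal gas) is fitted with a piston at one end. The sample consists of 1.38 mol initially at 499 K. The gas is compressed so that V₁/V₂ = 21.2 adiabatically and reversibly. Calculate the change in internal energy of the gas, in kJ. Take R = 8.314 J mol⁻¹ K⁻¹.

ΔU ≈ 57.2 kJ

Adiabatic: T₁V₁^(γ−1) = T₂V₂^(γ−1) ⇒ T₂ = T₁ (V₁/V₂)^(γ−1).
γ = 5/3 for a monatomic ideal gas, so γ−1 = 2/3.
T₂ = 499 × 21.2^(2/3) = 3822 K.
Q = 0, so ΔU = W_on_gas = nCᵥΔT with Cᵥ = R/(γ−1) = 12.47 J/(mol·K).
ΔU = 1.38 × 12.47 × (3822 − 499) = 57190 J.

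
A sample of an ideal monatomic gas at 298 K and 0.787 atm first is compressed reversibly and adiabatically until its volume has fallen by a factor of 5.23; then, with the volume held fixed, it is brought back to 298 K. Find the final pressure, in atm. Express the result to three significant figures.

P₃ ≈ 4.12 atm

For a monatomic ideal gas γ = 5/3.
Adiabatic step (PV^γ = const): P₂ = 0.787×5.23^(5/3) = 12.4 atm; T₂ = 298×5.23^(2/3) = 897.9 K.
Isochoric: P₃ = P₂(T₃/T₂) = 12.4 × (298/897.9) = 4.116 atm.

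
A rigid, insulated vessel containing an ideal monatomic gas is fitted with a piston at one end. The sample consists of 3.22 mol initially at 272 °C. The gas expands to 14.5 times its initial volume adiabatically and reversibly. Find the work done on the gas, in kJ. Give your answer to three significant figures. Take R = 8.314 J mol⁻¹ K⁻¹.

W ≈ -18.2 kJ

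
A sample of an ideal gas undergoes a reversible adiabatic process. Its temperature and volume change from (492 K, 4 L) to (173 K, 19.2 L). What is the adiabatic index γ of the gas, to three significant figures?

γ ≈ 1.67

TV^(γ−1) = const ⇒ γ − 1 = ln(T₂/T₁) / ln(V₁/V₂).
γ = 1 + ln(173/492) / ln(4/19.2) = 1.666.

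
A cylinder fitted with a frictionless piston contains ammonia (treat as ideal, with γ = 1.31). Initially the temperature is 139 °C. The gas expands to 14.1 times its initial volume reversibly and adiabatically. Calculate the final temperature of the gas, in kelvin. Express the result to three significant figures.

T₂ ≈ 181 K

Adiabatic: T₁V₁^(γ−1) = T₂V₂^(γ−1) ⇒ T₂ = T₁ (V₁/V₂)^(γ−1).
T₁ = 139 °C = 412.1 K.
T₂ = 412.1 × (1/14.1)^(0.31) = 181.5 K.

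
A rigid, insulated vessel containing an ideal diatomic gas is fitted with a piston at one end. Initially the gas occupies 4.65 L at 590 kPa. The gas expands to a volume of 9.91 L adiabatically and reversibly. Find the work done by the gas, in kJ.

γ = 7/5 for a diatomic ideal gas.
P₂ = P₁(V₁/V₂)^γ = 590×(4.65/9.91)^(7/5) = 204.5 kPa.
For a reversible adiabat, W_by_gas = (P₁V₁ − P₂V₂)/(γ−1).
W_by = (590000×0.00465 − 204500×0.00991) / (2/5) = 1791 J.

W ≈ 1.79 kJ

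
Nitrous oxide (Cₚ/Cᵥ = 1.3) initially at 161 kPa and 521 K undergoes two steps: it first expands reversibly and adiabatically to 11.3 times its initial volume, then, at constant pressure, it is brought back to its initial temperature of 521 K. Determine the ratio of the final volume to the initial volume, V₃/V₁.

V₃/V₁ ≈ 23.4

Adiabatic step: V₂/V₁ = 11.3; T₂ = T₁·(1/11.3)^(0.3) = 251.7 K.
Isobaric step: V₃/V₂ = T₃/T₂ = 521/251.7.
V₃/V₁ = (V₂/V₁)(V₃/V₂) = 11.3 × (521/251.7) = 23.39.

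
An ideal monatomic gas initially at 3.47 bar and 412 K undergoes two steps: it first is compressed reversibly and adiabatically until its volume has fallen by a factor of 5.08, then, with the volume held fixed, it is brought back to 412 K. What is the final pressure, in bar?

For a monatomic ideal gas γ = 5/3.
Adiabatic step (PV^γ = const): P₂ = 3.47×5.08^(5/3) = 52.09 bar; T₂ = 412×5.08^(2/3) = 1218 K.
Isochoric: P₃ = P₂(T₃/T₂) = 52.09 × (412/1218) = 17.63 bar.

P₃ ≈ 17.6 bar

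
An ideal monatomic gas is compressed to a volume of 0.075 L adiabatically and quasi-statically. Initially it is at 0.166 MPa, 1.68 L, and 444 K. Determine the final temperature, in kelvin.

For a reversible adiabat TV^(γ−1) is constant, so T₂ = T₁ (V₁/V₂)^(γ−1).
γ = 5/3 for a monatomic ideal gas.
T₂ = 444 × (1.68/0.075)^(2/3) = 3528 K.

T₂ ≈ 3530 K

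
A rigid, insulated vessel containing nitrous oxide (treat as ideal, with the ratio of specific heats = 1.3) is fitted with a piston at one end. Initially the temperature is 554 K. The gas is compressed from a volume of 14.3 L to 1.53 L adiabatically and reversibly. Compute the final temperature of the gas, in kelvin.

T₂ ≈ 1080 K

For a reversible adiabat TV^(γ−1) is constant, so T₂ = T₁ (V₁/V₂)^(γ−1).
T₂ = 554 × (14.3/1.53)^(0.3) = 1083 K.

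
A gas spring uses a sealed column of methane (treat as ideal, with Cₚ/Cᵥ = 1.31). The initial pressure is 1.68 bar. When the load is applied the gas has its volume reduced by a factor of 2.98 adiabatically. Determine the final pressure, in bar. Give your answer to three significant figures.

P₂ ≈ 7.02 bar

Adiabatic: P₁V₁^γ = P₂V₂^γ ⇒ P₂ = P₁ (V₁/V₂)^γ.
P₂ = 1.68 × 2.98^(1.31) = 7.023 bar.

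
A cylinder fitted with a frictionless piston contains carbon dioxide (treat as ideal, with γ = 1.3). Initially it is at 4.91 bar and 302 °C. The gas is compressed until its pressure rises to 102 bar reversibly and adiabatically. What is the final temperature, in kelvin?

T₂ ≈ 1160 K

Along an adiabat T P^((1−γ)/γ) is constant, so T₂ = T₁ (P₂/P₁)^((γ−1)/γ).
T₁ = 302 °C = 575.1 K.
T₂ = 575.1 × (102/4.91)^(0.231) = 1158 K.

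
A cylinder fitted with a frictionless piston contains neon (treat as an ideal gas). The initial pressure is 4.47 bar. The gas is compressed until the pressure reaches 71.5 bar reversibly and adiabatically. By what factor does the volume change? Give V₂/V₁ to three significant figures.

V₂/V₁ ≈ 0.189

From PV^γ = const, V₂/V₁ = (P₁/P₂)^(1/γ).
For a monatomic ideal gas γ = 5/3.
V₂/V₁ = (4.47/71.5)^(3/5) = 0.1895.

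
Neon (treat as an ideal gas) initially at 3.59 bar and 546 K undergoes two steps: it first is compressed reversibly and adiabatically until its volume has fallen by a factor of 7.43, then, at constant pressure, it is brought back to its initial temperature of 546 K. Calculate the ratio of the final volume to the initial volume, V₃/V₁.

V₃/V₁ ≈ 0.0353

For a monatomic ideal gas γ = 5/3.
Adiabatic step: V₂/V₁ = 0.1346; T₂ = T₁·7.43^(2/3) = 2079 K.
Isobaric step: V₃/V₂ = T₃/T₂ = 546/2079.
V₃/V₁ = (V₂/V₁)(V₃/V₂) = 0.1346 × (546/2079) = 0.03535.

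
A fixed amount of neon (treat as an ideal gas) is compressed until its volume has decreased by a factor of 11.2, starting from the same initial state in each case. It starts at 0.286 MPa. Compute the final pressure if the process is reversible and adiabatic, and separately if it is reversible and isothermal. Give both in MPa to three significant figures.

adiabatic: 16.0 MPa; isothermal: 3.20 MPa

For a monatomic ideal gas γ = 5/3.
Isothermal: P₂ = P₁(V₁/V₂) = 0.286×11.2 = 3.203 MPa.
Adiabatic: P₂ = P₁(V₁/V₂)^γ = 0.286×11.2^(5/3) = 16.03 MPa.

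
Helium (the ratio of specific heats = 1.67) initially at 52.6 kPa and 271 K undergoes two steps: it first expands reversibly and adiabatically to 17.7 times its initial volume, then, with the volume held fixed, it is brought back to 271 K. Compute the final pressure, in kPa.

Adiabatic step (PV^γ = const): P₂ = 52.6×(1/17.7)^(1.67) = 0.4334 kPa; T₂ = 271×(1/17.7)^(0.67) = 39.52 K.
Isochoric: P₃ = P₂(T₃/T₂) = 0.4334 × (271/39.52) = 2.972 kPa.

P₃ ≈ 2.97 kPa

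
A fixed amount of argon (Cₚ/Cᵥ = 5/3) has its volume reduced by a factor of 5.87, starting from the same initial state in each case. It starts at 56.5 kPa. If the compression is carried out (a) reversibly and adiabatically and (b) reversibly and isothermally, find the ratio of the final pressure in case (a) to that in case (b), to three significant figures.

P_adiabatic / P_isothermal ≈ 3.25

Isothermal: P_b = P₁(V₁/V₂) = 56.5×5.87.
Adiabatic: P_a = P₁(V₁/V₂)^γ = 56.5×5.87^(5/3).
P_a/P_b = (V₁/V₂)^(γ−1) = 5.87^(2/3) = 3.254.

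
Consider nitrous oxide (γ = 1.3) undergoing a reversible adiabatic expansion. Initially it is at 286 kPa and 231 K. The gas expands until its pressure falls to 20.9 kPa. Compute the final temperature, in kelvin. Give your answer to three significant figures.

T₂ ≈ 126 K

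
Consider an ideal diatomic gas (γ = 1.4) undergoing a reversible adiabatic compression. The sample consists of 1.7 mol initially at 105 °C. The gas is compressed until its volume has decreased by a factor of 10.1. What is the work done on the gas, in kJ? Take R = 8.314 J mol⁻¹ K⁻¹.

W ≈ 20.3 kJ

Adiabatic: T₁V₁^(γ−1) = T₂V₂^(γ−1) ⇒ T₂ = T₁ (V₁/V₂)^(γ−1).
T₁ = 105 °C = 378.1 K.
T₂ = 378.1 × 10.1^(0.4) = 953.7 K.
Q = 0, so ΔU = W_on_gas = nCᵥΔT with Cᵥ = R/(γ−1) = 20.79 J/(mol·K).
ΔU = 1.7 × 20.79 × (953.7 − 378.1) = 20340 J.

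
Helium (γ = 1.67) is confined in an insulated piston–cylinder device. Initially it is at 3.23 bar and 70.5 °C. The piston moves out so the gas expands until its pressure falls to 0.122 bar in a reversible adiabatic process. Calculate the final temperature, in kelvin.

T₂ ≈ 92.3 K

Along an adiabat T P^((1−γ)/γ) is constant, so T₂ = T₁ (P₂/P₁)^((γ−1)/γ).
T₁ = 70.5 °C = 343.6 K.
T₂ = 343.6 × (0.122/3.23)^(0.401) = 92.32 K.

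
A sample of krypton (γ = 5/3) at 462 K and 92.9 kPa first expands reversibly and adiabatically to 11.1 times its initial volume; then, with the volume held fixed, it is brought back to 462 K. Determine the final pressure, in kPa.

Adiabatic step (PV^γ = const): P₂ = 92.9×(1/11.1)^(5/3) = 1.682 kPa; T₂ = 462×(1/11.1)^(2/3) = 92.85 K.
Isochoric: P₃ = P₂(T₃/T₂) = 1.682 × (462/92.85) = 8.369 kPa.

P₃ ≈ 8.37 kPa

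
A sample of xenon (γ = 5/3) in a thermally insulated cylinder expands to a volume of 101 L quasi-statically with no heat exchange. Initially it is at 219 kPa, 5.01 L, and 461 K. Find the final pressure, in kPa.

P₂ ≈ 1.47 kPa

Since PV^γ is constant along a reversible adiabat, P₂ = P₁ (V₁/V₂)^γ.
P₂ = 219 × (5.01/101)^(5/3) = 1.467 kPa.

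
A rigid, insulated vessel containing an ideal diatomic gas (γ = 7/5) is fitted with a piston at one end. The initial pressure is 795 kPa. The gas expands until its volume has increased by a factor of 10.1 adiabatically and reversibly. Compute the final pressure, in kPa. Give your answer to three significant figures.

Adiabatic: P₁V₁^γ = P₂V₂^γ ⇒ P₂ = P₁ (V₁/V₂)^γ.
P₂ = 795 × (1/10.1)^(7/5) = 31.21 kPa.

P₂ ≈ 31.2 kPa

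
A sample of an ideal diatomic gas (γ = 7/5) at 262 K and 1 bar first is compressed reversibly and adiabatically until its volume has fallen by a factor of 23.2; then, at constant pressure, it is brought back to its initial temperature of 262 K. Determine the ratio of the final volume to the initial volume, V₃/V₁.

Adiabatic step: V₂/V₁ = 0.0431; T₂ = T₁·23.2^(2/5) = 921.5 K.
Isobaric step: V₃/V₂ = T₃/T₂ = 262/921.5.
V₃/V₁ = (V₂/V₁)(V₃/V₂) = 0.0431 × (262/921.5) = 0.01226.

V₃/V₁ ≈ 0.0123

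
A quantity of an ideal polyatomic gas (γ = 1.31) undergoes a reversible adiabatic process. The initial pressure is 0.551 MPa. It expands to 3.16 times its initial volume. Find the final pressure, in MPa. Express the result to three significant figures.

Adiabatic: P₁V₁^γ = P₂V₂^γ ⇒ P₂ = P₁ (V₁/V₂)^γ.
P₂ = 0.551 × (1/3.16)^(1.31) = 0.1221 MPa.

P₂ ≈ 0.122 MPa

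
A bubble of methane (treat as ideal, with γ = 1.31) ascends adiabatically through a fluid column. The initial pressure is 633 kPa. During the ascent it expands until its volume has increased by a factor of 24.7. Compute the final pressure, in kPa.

P₂ ≈ 9.48 kPa

Adiabatic: P₁V₁^γ = P₂V₂^γ ⇒ P₂ = P₁ (V₁/V₂)^γ.
P₂ = 633 × (1/24.7)^(1.31) = 9.484 kPa.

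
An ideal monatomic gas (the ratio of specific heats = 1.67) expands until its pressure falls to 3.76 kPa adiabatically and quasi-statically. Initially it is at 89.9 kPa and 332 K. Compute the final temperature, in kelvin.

T₂ ≈ 92.9 K

Along an adiabat T P^((1−γ)/γ) is constant, so T₂ = T₁ (P₂/P₁)^((γ−1)/γ).
T₂ = 332 × (3.76/89.9)^(0.401) = 92.91 K.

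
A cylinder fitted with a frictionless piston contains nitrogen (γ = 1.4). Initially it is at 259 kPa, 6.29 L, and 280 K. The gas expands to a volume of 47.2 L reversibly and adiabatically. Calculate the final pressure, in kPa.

Since PV^γ is constant along a reversible adiabat, P₂ = P₁ (V₁/V₂)^γ.
P₂ = 259 × (6.29/47.2)^(1.4) = 15.41 kPa.

P₂ ≈ 15.4 kPa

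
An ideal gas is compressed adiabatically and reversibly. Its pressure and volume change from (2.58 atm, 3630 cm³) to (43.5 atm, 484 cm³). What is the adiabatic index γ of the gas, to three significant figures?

γ ≈ 1.40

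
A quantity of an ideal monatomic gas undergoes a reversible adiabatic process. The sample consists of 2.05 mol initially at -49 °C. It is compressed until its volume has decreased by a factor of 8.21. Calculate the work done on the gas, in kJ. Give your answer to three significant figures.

W ≈ 17.6 kJ

For a reversible adiabat TV^(γ−1) is constant, so T₂ = T₁ (V₁/V₂)^(γ−1).
γ = 5/3 for a monatomic ideal gas, so γ−1 = 2/3.
T₁ = -49 °C = 224.1 K.
T₂ = 224.1 × 8.21^(2/3) = 912.2 K.
Q = 0, so ΔU = W_on_gas = nCᵥΔT with Cᵥ = R/(γ−1) = 12.47 J/(mol·K).
ΔU = 2.05 × 12.47 × (912.2 − 224.1) = 17590 J.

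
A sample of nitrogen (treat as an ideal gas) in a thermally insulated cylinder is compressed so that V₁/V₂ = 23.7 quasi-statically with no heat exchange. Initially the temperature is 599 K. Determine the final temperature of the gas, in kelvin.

T₂ ≈ 2120 K

Adiabatic: T₁V₁^(γ−1) = T₂V₂^(γ−1) ⇒ T₂ = T₁ (V₁/V₂)^(γ−1).
For a diatomic ideal gas γ = 7/5, so γ−1 = 2/5.
T₂ = 599 × 23.7^(2/5) = 2125 K.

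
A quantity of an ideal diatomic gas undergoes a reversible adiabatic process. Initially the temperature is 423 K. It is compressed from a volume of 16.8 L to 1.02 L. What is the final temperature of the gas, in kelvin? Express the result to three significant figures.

For a reversible adiabat TV^(γ−1) is constant, so T₂ = T₁ (V₁/V₂)^(γ−1).
For a diatomic ideal gas γ = 7/5, so γ−1 = 2/5.
T₂ = 423 × (16.8/1.02)^(2/5) = 1297 K.

T₂ ≈ 1300 K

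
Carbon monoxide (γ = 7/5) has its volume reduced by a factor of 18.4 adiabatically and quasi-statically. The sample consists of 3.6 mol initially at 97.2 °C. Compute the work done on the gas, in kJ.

W ≈ 61.1 kJ

Adiabatic: T₁V₁^(γ−1) = T₂V₂^(γ−1) ⇒ T₂ = T₁ (V₁/V₂)^(γ−1).
T₁ = 97.2 °C = 370.3 K.
T₂ = 370.3 × 18.4^(2/5) = 1187 K.
Q = 0, so ΔU = W_on_gas = nCᵥΔT with Cᵥ = R/(γ−1) = 20.79 J/(mol·K).
ΔU = 3.6 × 20.79 × (1187 − 370.3) = 61120 J.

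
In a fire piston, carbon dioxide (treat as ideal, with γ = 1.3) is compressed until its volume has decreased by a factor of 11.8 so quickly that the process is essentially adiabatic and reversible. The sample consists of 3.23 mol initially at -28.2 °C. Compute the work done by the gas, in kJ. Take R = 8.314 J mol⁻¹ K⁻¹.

For a reversible adiabat TV^(γ−1) is constant, so T₂ = T₁ (V₁/V₂)^(γ−1).
T₁ = -28.2 °C = 244.9 K.
T₂ = 244.9 × 11.8^(0.3) = 513.6 K.
Q = 0, so ΔU = W_on_gas = nCᵥΔT with Cᵥ = R/(γ−1) = 27.71 J/(mol·K).
ΔU = 3.23 × 27.71 × (513.6 − 244.9) = 24050 J.
Work done by the gas = −ΔU = -24050 J.

W ≈ -24.0 kJ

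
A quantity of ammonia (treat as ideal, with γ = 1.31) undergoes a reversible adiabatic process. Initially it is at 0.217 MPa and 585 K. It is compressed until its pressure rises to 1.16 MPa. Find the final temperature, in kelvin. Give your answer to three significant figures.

Adiabatic: T₂/T₁ = (P₂/P₁)^((γ−1)/γ).
T₂ = 585 × (1.16/0.217)^(0.237) = 869.8 K.

T₂ ≈ 870 K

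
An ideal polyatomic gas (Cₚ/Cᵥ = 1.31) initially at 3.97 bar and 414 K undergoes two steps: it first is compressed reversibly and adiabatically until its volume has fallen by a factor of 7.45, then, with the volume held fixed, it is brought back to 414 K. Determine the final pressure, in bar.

Adiabatic step (PV^γ = const): P₂ = 3.97×7.45^(1.31) = 55.12 bar; T₂ = 414×7.45^(0.31) = 771.6 K.
Isochoric: P₃ = P₂(T₃/T₂) = 55.12 × (414/771.6) = 29.58 bar.

P₃ ≈ 29.6 bar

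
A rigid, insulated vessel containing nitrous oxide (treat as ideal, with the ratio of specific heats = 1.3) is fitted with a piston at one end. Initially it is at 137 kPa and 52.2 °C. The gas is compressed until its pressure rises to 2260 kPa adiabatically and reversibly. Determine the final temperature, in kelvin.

Adiabatic: T₂/T₁ = (P₂/P₁)^((γ−1)/γ).
T₁ = 52.2 °C = 325.3 K.
T₂ = 325.3 × (2260/137)^(0.231) = 621.3 K.

T₂ ≈ 621 K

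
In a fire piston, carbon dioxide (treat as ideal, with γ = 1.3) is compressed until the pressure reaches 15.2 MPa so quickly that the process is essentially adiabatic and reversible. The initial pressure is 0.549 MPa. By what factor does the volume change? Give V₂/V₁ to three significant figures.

From PV^γ = const, V₂/V₁ = (P₁/P₂)^(1/γ).
V₂/V₁ = (0.549/15.2)^(0.769) = 0.07772.

V₂/V₁ ≈ 0.0777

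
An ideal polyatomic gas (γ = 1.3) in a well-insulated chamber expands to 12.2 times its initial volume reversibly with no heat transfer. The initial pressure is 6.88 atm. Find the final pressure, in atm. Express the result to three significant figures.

P₂ ≈ 0.266 atm

Adiabatic: P₁V₁^γ = P₂V₂^γ ⇒ P₂ = P₁ (V₁/V₂)^γ.
P₂ = 6.88 × (1/12.2)^(1.3) = 0.2663 atm.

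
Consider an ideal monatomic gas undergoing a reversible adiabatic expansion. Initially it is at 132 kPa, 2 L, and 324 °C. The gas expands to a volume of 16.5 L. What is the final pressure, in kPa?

P₂ ≈ 3.92 kPa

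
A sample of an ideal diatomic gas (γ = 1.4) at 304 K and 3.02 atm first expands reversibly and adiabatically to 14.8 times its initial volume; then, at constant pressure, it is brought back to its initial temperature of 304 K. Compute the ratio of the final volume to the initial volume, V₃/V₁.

V₃/V₁ ≈ 43.5

Adiabatic step: V₂/V₁ = 14.8; T₂ = T₁·(1/14.8)^(0.4) = 103.5 K.
Isobaric step: V₃/V₂ = T₃/T₂ = 304/103.5.
V₃/V₁ = (V₂/V₁)(V₃/V₂) = 14.8 × (304/103.5) = 43.49.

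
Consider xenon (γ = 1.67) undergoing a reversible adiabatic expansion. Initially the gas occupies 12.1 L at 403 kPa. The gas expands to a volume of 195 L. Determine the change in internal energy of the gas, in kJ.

ΔU ≈ -6.15 kJ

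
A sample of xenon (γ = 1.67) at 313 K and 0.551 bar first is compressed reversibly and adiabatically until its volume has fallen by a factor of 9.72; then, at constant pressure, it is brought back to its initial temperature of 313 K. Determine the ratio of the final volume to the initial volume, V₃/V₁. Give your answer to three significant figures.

Adiabatic step: V₂/V₁ = 0.1029; T₂ = T₁·9.72^(0.67) = 1436 K.
Isobaric step: V₃/V₂ = T₃/T₂ = 313/1436.
V₃/V₁ = (V₂/V₁)(V₃/V₂) = 0.1029 × (313/1436) = 0.02242.

V₃/V₁ ≈ 0.0224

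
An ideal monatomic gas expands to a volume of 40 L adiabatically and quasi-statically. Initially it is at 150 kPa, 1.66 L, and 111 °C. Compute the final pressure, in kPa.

Adiabatic: P₁V₁^γ = P₂V₂^γ ⇒ P₂ = P₁ (V₁/V₂)^γ.
γ = 5/3 for a monatomic ideal gas.
P₂ = 150 × (1.66/40)^(5/3) = 0.7462 kPa.

P₂ ≈ 0.746 kPa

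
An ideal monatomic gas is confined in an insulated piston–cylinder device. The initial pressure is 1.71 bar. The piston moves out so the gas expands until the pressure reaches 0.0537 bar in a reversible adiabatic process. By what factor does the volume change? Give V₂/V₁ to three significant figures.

V₂/V₁ ≈ 7.98

From PV^γ = const, V₂/V₁ = (P₁/P₂)^(1/γ).
For a monatomic ideal gas γ = 5/3.
V₂/V₁ = (1.71/0.0537)^(3/5) = 7.977.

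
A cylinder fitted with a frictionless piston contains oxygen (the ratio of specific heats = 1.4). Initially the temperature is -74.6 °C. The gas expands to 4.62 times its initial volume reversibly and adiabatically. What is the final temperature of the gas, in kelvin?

For a reversible adiabat TV^(γ−1) is constant, so T₂ = T₁ (V₁/V₂)^(γ−1).
T₁ = -74.6 °C = 198.5 K.
T₂ = 198.5 × (1/4.62)^(0.4) = 107.6 K.

T₂ ≈ 108 K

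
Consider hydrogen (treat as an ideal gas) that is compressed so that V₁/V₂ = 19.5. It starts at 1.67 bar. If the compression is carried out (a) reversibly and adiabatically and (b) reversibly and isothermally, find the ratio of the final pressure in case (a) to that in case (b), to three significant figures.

P_adiabatic / P_isothermal ≈ 3.28

For a diatomic ideal gas γ = 7/5.
Isothermal: P_b = P₁(V₁/V₂) = 1.67×19.5.
Adiabatic: P_a = P₁(V₁/V₂)^γ = 1.67×19.5^(7/5).
P_a/P_b = (V₁/V₂)^(γ−1) = 19.5^(2/5) = 3.281.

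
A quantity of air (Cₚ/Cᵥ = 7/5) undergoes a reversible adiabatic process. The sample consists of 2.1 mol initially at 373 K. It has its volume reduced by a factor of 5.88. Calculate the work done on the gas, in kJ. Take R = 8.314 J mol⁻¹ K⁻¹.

W ≈ 16.8 kJ

For a reversible adiabat TV^(γ−1) is constant, so T₂ = T₁ (V₁/V₂)^(γ−1).
T₂ = 373 × 5.88^(2/5) = 757.6 K.
Q = 0, so ΔU = W_on_gas = nCᵥΔT with Cᵥ = R/(γ−1) = 20.79 J/(mol·K).
ΔU = 2.1 × 20.79 × (757.6 − 373) = 16790 J.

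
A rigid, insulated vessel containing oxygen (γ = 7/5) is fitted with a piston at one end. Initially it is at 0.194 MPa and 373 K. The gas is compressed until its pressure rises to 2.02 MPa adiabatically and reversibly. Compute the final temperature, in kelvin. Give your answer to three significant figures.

T₂ ≈ 729 K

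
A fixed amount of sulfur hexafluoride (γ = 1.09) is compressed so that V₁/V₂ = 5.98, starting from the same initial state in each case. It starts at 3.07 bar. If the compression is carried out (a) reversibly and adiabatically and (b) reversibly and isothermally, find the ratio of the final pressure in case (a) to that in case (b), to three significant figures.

Isothermal: P_b = P₁(V₁/V₂) = 3.07×5.98.
Adiabatic: P_a = P₁(V₁/V₂)^γ = 3.07×5.98^(1.09).
P_a/P_b = (V₁/V₂)^(γ−1) = 5.98^(0.09) = 1.175.

P_adiabatic / P_isothermal ≈ 1.17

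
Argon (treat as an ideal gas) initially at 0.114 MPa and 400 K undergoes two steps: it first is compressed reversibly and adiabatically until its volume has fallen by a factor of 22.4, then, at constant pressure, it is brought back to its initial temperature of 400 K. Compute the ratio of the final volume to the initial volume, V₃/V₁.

For a monatomic ideal gas γ = 5/3.
Adiabatic step: V₂/V₁ = 0.04464; T₂ = T₁·22.4^(2/3) = 3179 K.
Isobaric step: V₃/V₂ = T₃/T₂ = 400/3179.
V₃/V₁ = (V₂/V₁)(V₃/V₂) = 0.04464 × (400/3179) = 0.005618.

V₃/V₁ ≈ 0.00562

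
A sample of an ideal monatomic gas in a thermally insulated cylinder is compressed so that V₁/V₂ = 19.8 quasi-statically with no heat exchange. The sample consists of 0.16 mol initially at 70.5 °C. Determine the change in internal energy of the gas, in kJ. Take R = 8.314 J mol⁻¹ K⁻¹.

Adiabatic: T₁V₁^(γ−1) = T₂V₂^(γ−1) ⇒ T₂ = T₁ (V₁/V₂)^(γ−1).
γ = 5/3 for a monatomic ideal gas, so γ−1 = 2/3.
T₁ = 70.5 °C = 343.6 K.
T₂ = 343.6 × 19.8^(2/3) = 2515 K.
Q = 0, so ΔU = W_on_gas = nCᵥΔT with Cᵥ = R/(γ−1) = 12.47 J/(mol·K).
ΔU = 0.16 × 12.47 × (2515 − 343.6) = 4333 J.

ΔU ≈ 4.33 kJ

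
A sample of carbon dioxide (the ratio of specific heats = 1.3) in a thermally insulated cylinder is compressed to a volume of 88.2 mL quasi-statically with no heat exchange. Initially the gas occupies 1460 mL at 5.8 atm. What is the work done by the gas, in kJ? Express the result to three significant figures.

P₂ = P₁(V₁/V₂)^γ = 5.8×(1460/88.2)^(1.3) = 222.8 atm.
For a reversible adiabat, W_by_gas = (P₁V₁ − P₂V₂)/(γ−1).
W_by = (587700×0.00146 − 2.258×10^7×8.82×10^-5) / (0.3) = -3778 J.

W ≈ -3.78 kJ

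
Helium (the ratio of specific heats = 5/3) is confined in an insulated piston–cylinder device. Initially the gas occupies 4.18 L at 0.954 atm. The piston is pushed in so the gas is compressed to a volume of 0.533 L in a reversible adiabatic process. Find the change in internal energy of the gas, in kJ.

ΔU ≈ 1.79 kJ

P₂ = P₁(V₁/V₂)^γ = 0.954×(4.18/0.533)^(5/3) = 29.53 atm.
For a reversible adiabat, W_by_gas = (P₁V₁ − P₂V₂)/(γ−1).
W_by = (96660×0.00418 − 2.992×10^6×0.000533) / (2/3) = -1786 J.
Q = 0 ⇒ ΔU = −W_by = 1786 J.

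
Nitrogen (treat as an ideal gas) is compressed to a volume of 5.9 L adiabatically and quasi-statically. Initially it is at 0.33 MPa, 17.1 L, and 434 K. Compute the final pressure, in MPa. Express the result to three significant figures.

P₂ ≈ 1.46 MPa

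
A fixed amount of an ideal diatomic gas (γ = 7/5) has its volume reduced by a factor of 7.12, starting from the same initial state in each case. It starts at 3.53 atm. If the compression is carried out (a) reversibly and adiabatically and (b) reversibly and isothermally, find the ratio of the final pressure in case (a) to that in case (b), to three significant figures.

Isothermal: P_b = P₁(V₁/V₂) = 3.53×7.12.
Adiabatic: P_a = P₁(V₁/V₂)^γ = 3.53×7.12^(7/5).
P_a/P_b = (V₁/V₂)^(γ−1) = 7.12^(2/5) = 2.193.

P_adiabatic / P_isothermal ≈ 2.19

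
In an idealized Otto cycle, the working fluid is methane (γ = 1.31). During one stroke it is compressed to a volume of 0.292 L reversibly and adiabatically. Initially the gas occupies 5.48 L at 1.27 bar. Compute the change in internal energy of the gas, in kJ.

P₂ = P₁(V₁/V₂)^γ = 1.27×(5.48/0.292)^(1.31) = 59.15 bar.
For a reversible adiabat, W_by_gas = (P₁V₁ − P₂V₂)/(γ−1).
W_by = (127000×0.00548 − 5.915×10^6×0.000292) / (0.31) = -3327 J.
Q = 0 ⇒ ΔU = −W_by = 3327 J.

ΔU ≈ 3.33 kJ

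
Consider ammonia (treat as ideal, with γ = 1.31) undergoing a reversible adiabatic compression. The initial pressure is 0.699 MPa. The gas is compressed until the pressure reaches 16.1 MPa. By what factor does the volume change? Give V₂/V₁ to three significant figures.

V₂/V₁ ≈ 0.0912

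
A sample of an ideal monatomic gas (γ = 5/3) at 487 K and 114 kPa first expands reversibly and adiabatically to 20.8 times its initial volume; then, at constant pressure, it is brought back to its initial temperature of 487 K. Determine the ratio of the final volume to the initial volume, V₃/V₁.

Adiabatic step: V₂/V₁ = 20.8; T₂ = T₁·(1/20.8)^(2/3) = 64.39 K.
Isobaric step: V₃/V₂ = T₃/T₂ = 487/64.39.
V₃/V₁ = (V₂/V₁)(V₃/V₂) = 20.8 × (487/64.39) = 157.3.

V₃/V₁ ≈ 157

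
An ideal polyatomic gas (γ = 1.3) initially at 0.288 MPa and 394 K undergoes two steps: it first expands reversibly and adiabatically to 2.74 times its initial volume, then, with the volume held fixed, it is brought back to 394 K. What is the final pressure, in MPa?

P₃ ≈ 0.105 MPa

Adiabatic step (PV^γ = const): P₂ = 0.288×(1/2.74)^(1.3) = 0.07768 MPa; T₂ = 394×(1/2.74)^(0.3) = 291.2 K.
Isochoric: P₃ = P₂(T₃/T₂) = 0.07768 × (394/291.2) = 0.1051 MPa.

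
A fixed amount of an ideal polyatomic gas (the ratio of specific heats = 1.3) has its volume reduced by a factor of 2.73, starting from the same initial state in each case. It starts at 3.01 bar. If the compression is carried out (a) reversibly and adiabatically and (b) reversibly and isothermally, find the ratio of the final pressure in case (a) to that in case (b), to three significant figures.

P_adiabatic / P_isothermal ≈ 1.35

Isothermal: P_b = P₁(V₁/V₂) = 3.01×2.73.
Adiabatic: P_a = P₁(V₁/V₂)^γ = 3.01×2.73^(1.3).
P_a/P_b = (V₁/V₂)^(γ−1) = 2.73^(0.3) = 1.352.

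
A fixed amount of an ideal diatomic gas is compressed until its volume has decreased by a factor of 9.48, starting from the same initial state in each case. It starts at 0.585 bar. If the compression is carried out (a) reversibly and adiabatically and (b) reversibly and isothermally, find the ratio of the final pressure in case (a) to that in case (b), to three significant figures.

For a diatomic ideal gas γ = 7/5.
Isothermal: P_b = P₁(V₁/V₂) = 0.585×9.48.
Adiabatic: P_a = P₁(V₁/V₂)^γ = 0.585×9.48^(7/5).
P_a/P_b = (V₁/V₂)^(γ−1) = 9.48^(2/5) = 2.459.

P_adiabatic / P_isothermal ≈ 2.46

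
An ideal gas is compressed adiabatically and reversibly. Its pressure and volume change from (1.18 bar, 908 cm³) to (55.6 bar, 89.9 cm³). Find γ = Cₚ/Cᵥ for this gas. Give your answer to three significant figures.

PV^γ = const ⇒ γ = ln(P₂/P₁) / ln(V₁/V₂).
γ = ln(55.6/1.18) / ln(908/89.9) = 1.666.

γ ≈ 1.67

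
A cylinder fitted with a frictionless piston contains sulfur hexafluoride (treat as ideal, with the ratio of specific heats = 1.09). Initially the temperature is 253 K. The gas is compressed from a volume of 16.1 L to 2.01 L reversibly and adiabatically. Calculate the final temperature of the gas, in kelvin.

T₂ ≈ 305 K

For a reversible adiabat TV^(γ−1) is constant, so T₂ = T₁ (V₁/V₂)^(γ−1).
T₂ = 253 × (16.1/2.01)^(0.09) = 305.1 K.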